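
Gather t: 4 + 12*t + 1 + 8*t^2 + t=8*t^2 + 13*t + 5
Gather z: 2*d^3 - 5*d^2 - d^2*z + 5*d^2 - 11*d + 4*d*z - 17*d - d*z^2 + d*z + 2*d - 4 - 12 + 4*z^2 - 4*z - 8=2*d^3 - 26*d + z^2*(4 - d) + z*(-d^2 + 5*d - 4) - 24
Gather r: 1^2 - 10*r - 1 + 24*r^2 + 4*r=24*r^2 - 6*r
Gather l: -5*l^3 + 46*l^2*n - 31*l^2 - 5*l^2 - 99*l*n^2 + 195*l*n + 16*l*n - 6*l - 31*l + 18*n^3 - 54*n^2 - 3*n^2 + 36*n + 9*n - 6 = -5*l^3 + l^2*(46*n - 36) + l*(-99*n^2 + 211*n - 37) + 18*n^3 - 57*n^2 + 45*n - 6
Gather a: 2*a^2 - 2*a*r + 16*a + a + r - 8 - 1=2*a^2 + a*(17 - 2*r) + r - 9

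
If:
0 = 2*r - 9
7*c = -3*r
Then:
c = -27/14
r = 9/2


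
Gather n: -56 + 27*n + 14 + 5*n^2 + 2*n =5*n^2 + 29*n - 42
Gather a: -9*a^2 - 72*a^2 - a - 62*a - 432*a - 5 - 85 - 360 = -81*a^2 - 495*a - 450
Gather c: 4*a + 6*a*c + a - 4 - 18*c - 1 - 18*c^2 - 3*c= 5*a - 18*c^2 + c*(6*a - 21) - 5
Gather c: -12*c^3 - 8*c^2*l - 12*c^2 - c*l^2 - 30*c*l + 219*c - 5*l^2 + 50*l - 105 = -12*c^3 + c^2*(-8*l - 12) + c*(-l^2 - 30*l + 219) - 5*l^2 + 50*l - 105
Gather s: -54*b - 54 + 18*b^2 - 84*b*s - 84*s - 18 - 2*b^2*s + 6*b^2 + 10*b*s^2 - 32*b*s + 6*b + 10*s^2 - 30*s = 24*b^2 - 48*b + s^2*(10*b + 10) + s*(-2*b^2 - 116*b - 114) - 72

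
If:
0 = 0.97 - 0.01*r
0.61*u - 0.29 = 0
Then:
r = 97.00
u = 0.48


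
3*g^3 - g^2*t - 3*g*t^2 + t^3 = (-3*g + t)*(-g + t)*(g + t)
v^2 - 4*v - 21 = (v - 7)*(v + 3)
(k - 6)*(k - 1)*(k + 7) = k^3 - 43*k + 42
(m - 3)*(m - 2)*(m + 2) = m^3 - 3*m^2 - 4*m + 12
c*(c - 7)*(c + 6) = c^3 - c^2 - 42*c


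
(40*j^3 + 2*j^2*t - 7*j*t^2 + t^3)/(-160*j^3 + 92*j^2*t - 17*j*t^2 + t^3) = (2*j + t)/(-8*j + t)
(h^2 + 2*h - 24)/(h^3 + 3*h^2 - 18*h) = (h - 4)/(h*(h - 3))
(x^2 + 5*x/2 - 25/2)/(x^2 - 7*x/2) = (2*x^2 + 5*x - 25)/(x*(2*x - 7))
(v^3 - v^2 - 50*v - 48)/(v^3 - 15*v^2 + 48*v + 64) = (v + 6)/(v - 8)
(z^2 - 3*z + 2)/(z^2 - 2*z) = (z - 1)/z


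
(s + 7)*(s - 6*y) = s^2 - 6*s*y + 7*s - 42*y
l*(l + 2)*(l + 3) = l^3 + 5*l^2 + 6*l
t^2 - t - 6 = (t - 3)*(t + 2)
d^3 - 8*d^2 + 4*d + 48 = (d - 6)*(d - 4)*(d + 2)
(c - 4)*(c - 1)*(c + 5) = c^3 - 21*c + 20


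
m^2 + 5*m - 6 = (m - 1)*(m + 6)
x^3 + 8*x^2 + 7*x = x*(x + 1)*(x + 7)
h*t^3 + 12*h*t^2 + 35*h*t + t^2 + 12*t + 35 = (t + 5)*(t + 7)*(h*t + 1)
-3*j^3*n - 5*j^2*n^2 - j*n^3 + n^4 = n*(-3*j + n)*(j + n)^2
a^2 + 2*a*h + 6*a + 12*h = (a + 6)*(a + 2*h)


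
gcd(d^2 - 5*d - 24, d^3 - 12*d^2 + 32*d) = d - 8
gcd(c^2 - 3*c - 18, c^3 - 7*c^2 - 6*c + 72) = c^2 - 3*c - 18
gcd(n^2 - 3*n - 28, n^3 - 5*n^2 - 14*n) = n - 7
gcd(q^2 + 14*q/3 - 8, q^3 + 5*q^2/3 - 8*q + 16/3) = q - 4/3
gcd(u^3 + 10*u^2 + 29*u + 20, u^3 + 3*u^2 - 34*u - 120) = u^2 + 9*u + 20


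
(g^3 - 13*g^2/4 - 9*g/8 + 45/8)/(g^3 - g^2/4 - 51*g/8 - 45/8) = (2*g - 3)/(2*g + 3)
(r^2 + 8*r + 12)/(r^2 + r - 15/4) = 4*(r^2 + 8*r + 12)/(4*r^2 + 4*r - 15)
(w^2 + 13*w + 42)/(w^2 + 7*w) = (w + 6)/w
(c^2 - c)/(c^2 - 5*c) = (c - 1)/(c - 5)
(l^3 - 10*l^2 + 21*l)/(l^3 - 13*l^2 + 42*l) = (l - 3)/(l - 6)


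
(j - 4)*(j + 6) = j^2 + 2*j - 24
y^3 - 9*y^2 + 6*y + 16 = (y - 8)*(y - 2)*(y + 1)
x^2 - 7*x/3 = x*(x - 7/3)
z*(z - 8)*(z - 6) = z^3 - 14*z^2 + 48*z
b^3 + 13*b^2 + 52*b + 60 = (b + 2)*(b + 5)*(b + 6)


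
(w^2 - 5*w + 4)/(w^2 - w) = (w - 4)/w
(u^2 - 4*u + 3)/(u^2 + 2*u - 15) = (u - 1)/(u + 5)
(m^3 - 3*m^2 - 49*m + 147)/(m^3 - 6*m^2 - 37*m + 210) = (m^2 + 4*m - 21)/(m^2 + m - 30)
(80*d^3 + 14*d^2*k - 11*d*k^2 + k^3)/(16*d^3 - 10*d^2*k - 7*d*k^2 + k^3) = (5*d - k)/(d - k)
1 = 1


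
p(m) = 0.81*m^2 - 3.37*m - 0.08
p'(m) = 1.62*m - 3.37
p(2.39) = -3.51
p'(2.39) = 0.50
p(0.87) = -2.40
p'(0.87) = -1.96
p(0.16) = -0.60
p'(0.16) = -3.11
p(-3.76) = 24.04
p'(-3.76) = -9.46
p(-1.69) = 7.93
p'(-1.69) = -6.11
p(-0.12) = 0.34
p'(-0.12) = -3.56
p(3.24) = -2.50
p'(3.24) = 1.88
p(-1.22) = 5.24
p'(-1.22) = -5.35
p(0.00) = -0.08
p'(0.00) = -3.37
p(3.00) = -2.90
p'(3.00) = 1.49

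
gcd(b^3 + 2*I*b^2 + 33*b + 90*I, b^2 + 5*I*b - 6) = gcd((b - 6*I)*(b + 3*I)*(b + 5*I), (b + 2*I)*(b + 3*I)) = b + 3*I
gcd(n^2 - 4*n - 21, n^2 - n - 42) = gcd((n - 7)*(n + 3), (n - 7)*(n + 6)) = n - 7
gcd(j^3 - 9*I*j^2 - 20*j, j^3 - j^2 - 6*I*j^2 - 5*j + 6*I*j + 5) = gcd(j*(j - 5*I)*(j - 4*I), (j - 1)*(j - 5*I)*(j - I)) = j - 5*I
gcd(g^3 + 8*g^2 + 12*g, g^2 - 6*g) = g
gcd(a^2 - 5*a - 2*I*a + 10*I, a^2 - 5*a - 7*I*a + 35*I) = a - 5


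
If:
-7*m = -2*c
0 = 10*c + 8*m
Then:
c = 0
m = 0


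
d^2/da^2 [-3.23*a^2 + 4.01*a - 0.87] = -6.46000000000000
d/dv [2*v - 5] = 2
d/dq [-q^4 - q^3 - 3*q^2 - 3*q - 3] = -4*q^3 - 3*q^2 - 6*q - 3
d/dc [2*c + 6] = 2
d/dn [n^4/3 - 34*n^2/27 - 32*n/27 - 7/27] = 4*n^3/3 - 68*n/27 - 32/27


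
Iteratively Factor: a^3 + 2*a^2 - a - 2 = (a + 1)*(a^2 + a - 2) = (a - 1)*(a + 1)*(a + 2)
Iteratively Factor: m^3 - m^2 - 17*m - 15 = (m + 1)*(m^2 - 2*m - 15) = (m - 5)*(m + 1)*(m + 3)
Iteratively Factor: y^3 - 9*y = (y - 3)*(y^2 + 3*y) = (y - 3)*(y + 3)*(y)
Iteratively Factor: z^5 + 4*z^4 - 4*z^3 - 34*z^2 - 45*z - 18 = (z + 3)*(z^4 + z^3 - 7*z^2 - 13*z - 6) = (z + 1)*(z + 3)*(z^3 - 7*z - 6) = (z - 3)*(z + 1)*(z + 3)*(z^2 + 3*z + 2) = (z - 3)*(z + 1)^2*(z + 3)*(z + 2)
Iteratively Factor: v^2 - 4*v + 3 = (v - 1)*(v - 3)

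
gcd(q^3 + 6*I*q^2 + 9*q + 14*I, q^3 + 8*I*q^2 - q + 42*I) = q^2 + 5*I*q + 14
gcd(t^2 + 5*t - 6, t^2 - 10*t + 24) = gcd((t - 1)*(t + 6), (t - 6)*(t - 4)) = 1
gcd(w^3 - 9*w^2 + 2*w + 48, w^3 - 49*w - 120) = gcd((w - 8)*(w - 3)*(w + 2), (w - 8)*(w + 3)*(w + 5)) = w - 8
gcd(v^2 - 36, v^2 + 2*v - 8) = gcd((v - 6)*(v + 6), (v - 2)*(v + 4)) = 1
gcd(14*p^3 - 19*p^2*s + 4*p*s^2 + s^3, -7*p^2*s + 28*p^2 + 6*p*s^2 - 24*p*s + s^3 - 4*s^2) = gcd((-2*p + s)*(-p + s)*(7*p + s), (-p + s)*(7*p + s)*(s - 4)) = 7*p^2 - 6*p*s - s^2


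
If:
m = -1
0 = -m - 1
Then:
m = -1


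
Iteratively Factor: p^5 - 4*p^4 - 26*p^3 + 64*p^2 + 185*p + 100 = (p + 1)*(p^4 - 5*p^3 - 21*p^2 + 85*p + 100) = (p + 1)*(p + 4)*(p^3 - 9*p^2 + 15*p + 25) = (p - 5)*(p + 1)*(p + 4)*(p^2 - 4*p - 5) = (p - 5)*(p + 1)^2*(p + 4)*(p - 5)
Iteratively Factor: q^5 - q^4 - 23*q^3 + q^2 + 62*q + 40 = (q + 1)*(q^4 - 2*q^3 - 21*q^2 + 22*q + 40) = (q - 5)*(q + 1)*(q^3 + 3*q^2 - 6*q - 8) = (q - 5)*(q + 1)*(q + 4)*(q^2 - q - 2) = (q - 5)*(q - 2)*(q + 1)*(q + 4)*(q + 1)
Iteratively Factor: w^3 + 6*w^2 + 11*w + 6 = (w + 1)*(w^2 + 5*w + 6) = (w + 1)*(w + 3)*(w + 2)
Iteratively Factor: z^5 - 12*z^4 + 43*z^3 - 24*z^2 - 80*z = (z + 1)*(z^4 - 13*z^3 + 56*z^2 - 80*z) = z*(z + 1)*(z^3 - 13*z^2 + 56*z - 80) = z*(z - 5)*(z + 1)*(z^2 - 8*z + 16) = z*(z - 5)*(z - 4)*(z + 1)*(z - 4)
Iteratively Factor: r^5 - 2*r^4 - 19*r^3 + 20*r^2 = (r)*(r^4 - 2*r^3 - 19*r^2 + 20*r) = r^2*(r^3 - 2*r^2 - 19*r + 20) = r^2*(r + 4)*(r^2 - 6*r + 5) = r^2*(r - 5)*(r + 4)*(r - 1)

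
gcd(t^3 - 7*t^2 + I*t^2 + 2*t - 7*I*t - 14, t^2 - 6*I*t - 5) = t - I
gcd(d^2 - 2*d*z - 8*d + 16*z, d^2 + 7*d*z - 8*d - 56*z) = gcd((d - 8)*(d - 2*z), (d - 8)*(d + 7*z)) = d - 8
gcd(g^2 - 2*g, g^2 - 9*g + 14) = g - 2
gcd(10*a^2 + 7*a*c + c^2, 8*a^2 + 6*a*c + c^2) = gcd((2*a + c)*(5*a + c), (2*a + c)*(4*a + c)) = 2*a + c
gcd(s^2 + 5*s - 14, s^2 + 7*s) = s + 7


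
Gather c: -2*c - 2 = -2*c - 2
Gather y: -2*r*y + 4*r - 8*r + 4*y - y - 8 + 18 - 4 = -4*r + y*(3 - 2*r) + 6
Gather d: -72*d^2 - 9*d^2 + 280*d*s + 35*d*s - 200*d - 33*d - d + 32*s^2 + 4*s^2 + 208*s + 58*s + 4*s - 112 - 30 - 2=-81*d^2 + d*(315*s - 234) + 36*s^2 + 270*s - 144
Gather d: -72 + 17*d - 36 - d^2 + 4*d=-d^2 + 21*d - 108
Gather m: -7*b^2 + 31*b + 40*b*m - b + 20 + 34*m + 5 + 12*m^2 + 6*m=-7*b^2 + 30*b + 12*m^2 + m*(40*b + 40) + 25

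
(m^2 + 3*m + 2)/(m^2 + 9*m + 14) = (m + 1)/(m + 7)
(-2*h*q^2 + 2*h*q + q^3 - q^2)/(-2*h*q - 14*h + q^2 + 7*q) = q*(q - 1)/(q + 7)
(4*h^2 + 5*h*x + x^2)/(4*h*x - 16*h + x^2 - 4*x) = (h + x)/(x - 4)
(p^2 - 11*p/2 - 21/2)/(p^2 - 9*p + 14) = (p + 3/2)/(p - 2)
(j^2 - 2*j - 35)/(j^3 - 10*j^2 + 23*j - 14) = (j + 5)/(j^2 - 3*j + 2)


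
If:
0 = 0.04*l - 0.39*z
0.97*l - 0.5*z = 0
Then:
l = 0.00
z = 0.00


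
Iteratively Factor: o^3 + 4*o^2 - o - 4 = (o + 1)*(o^2 + 3*o - 4) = (o - 1)*(o + 1)*(o + 4)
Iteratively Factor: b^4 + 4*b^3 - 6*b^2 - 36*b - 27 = (b + 3)*(b^3 + b^2 - 9*b - 9) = (b + 3)^2*(b^2 - 2*b - 3) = (b + 1)*(b + 3)^2*(b - 3)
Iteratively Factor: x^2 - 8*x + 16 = (x - 4)*(x - 4)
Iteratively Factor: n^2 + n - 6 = (n - 2)*(n + 3)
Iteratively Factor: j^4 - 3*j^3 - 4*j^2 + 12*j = (j - 3)*(j^3 - 4*j) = j*(j - 3)*(j^2 - 4) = j*(j - 3)*(j + 2)*(j - 2)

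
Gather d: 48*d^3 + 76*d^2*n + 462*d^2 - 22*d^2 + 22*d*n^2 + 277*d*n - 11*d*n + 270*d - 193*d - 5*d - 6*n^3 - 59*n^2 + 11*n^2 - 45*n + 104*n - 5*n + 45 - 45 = 48*d^3 + d^2*(76*n + 440) + d*(22*n^2 + 266*n + 72) - 6*n^3 - 48*n^2 + 54*n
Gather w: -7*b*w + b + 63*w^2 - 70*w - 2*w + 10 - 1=b + 63*w^2 + w*(-7*b - 72) + 9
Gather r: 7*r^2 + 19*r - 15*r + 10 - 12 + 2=7*r^2 + 4*r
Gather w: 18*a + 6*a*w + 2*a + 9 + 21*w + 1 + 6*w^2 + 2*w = 20*a + 6*w^2 + w*(6*a + 23) + 10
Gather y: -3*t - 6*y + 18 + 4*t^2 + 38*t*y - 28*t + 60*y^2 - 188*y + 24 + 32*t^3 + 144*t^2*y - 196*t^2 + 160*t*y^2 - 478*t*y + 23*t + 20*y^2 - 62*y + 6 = 32*t^3 - 192*t^2 - 8*t + y^2*(160*t + 80) + y*(144*t^2 - 440*t - 256) + 48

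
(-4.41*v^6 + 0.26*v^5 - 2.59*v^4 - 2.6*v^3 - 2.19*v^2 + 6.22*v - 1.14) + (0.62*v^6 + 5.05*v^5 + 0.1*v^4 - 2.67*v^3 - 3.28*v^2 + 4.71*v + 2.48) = -3.79*v^6 + 5.31*v^5 - 2.49*v^4 - 5.27*v^3 - 5.47*v^2 + 10.93*v + 1.34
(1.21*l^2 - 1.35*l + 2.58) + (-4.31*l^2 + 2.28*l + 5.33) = -3.1*l^2 + 0.93*l + 7.91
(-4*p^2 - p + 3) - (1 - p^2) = -3*p^2 - p + 2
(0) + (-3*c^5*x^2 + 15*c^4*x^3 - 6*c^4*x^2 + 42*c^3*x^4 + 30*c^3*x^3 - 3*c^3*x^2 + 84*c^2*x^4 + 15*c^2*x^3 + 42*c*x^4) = -3*c^5*x^2 + 15*c^4*x^3 - 6*c^4*x^2 + 42*c^3*x^4 + 30*c^3*x^3 - 3*c^3*x^2 + 84*c^2*x^4 + 15*c^2*x^3 + 42*c*x^4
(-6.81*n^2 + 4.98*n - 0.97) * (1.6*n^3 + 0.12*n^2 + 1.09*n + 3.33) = -10.896*n^5 + 7.1508*n^4 - 8.3773*n^3 - 17.3655*n^2 + 15.5261*n - 3.2301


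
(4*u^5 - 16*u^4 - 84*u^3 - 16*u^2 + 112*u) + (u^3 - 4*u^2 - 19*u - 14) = 4*u^5 - 16*u^4 - 83*u^3 - 20*u^2 + 93*u - 14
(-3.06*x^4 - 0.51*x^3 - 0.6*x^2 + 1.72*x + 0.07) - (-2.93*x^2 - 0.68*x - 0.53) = -3.06*x^4 - 0.51*x^3 + 2.33*x^2 + 2.4*x + 0.6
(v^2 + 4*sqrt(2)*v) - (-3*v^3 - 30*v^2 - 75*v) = 3*v^3 + 31*v^2 + 4*sqrt(2)*v + 75*v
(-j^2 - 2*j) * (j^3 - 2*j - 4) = -j^5 - 2*j^4 + 2*j^3 + 8*j^2 + 8*j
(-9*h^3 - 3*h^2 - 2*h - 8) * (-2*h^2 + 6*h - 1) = 18*h^5 - 48*h^4 - 5*h^3 + 7*h^2 - 46*h + 8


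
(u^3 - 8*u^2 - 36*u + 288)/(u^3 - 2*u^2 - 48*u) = (u - 6)/u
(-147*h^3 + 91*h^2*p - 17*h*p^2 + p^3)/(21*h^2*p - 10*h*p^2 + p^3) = (-7*h + p)/p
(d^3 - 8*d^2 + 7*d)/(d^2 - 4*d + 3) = d*(d - 7)/(d - 3)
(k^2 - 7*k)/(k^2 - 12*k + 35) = k/(k - 5)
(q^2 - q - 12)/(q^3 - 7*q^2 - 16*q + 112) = (q + 3)/(q^2 - 3*q - 28)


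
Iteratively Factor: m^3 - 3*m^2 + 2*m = (m)*(m^2 - 3*m + 2) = m*(m - 2)*(m - 1)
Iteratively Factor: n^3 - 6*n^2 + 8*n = (n - 2)*(n^2 - 4*n) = n*(n - 2)*(n - 4)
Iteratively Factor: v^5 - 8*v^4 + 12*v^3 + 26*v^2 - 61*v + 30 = (v - 5)*(v^4 - 3*v^3 - 3*v^2 + 11*v - 6) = (v - 5)*(v - 3)*(v^3 - 3*v + 2) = (v - 5)*(v - 3)*(v - 1)*(v^2 + v - 2) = (v - 5)*(v - 3)*(v - 1)*(v + 2)*(v - 1)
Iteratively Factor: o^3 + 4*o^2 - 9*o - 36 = (o + 4)*(o^2 - 9) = (o - 3)*(o + 4)*(o + 3)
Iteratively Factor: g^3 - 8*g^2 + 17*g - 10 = (g - 1)*(g^2 - 7*g + 10) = (g - 2)*(g - 1)*(g - 5)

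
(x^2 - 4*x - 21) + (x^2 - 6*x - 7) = 2*x^2 - 10*x - 28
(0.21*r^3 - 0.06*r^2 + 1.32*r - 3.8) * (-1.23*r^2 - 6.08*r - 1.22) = -0.2583*r^5 - 1.203*r^4 - 1.515*r^3 - 3.2784*r^2 + 21.4936*r + 4.636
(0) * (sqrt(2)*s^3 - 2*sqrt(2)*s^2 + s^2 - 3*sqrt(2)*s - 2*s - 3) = 0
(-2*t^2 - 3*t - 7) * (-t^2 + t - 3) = 2*t^4 + t^3 + 10*t^2 + 2*t + 21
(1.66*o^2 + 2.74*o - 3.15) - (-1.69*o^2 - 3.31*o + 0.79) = 3.35*o^2 + 6.05*o - 3.94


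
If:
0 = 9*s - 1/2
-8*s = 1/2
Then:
No Solution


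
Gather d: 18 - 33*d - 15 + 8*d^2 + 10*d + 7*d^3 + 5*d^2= 7*d^3 + 13*d^2 - 23*d + 3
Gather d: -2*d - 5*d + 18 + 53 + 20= 91 - 7*d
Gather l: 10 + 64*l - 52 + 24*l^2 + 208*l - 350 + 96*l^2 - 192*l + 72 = 120*l^2 + 80*l - 320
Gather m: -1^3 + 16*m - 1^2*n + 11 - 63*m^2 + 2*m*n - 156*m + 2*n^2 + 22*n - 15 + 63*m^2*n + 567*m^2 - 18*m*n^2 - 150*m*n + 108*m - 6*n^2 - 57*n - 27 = m^2*(63*n + 504) + m*(-18*n^2 - 148*n - 32) - 4*n^2 - 36*n - 32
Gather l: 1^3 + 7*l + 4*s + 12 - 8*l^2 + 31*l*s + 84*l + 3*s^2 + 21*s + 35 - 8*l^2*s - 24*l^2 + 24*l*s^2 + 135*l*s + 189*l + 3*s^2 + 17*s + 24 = l^2*(-8*s - 32) + l*(24*s^2 + 166*s + 280) + 6*s^2 + 42*s + 72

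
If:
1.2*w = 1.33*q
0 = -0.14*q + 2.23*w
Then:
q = 0.00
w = 0.00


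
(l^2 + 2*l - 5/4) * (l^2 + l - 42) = l^4 + 3*l^3 - 165*l^2/4 - 341*l/4 + 105/2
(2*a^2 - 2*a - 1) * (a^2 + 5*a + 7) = 2*a^4 + 8*a^3 + 3*a^2 - 19*a - 7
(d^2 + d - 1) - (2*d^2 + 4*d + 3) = -d^2 - 3*d - 4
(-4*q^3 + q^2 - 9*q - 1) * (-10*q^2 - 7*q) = 40*q^5 + 18*q^4 + 83*q^3 + 73*q^2 + 7*q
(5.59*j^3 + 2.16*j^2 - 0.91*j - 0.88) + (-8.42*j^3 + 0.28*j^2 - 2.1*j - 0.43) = -2.83*j^3 + 2.44*j^2 - 3.01*j - 1.31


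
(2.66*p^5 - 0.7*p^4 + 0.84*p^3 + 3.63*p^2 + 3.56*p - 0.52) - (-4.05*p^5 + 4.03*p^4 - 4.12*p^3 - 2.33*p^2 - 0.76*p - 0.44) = 6.71*p^5 - 4.73*p^4 + 4.96*p^3 + 5.96*p^2 + 4.32*p - 0.08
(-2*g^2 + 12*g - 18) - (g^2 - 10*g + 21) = -3*g^2 + 22*g - 39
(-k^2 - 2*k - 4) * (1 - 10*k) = 10*k^3 + 19*k^2 + 38*k - 4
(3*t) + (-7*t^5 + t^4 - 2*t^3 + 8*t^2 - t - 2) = -7*t^5 + t^4 - 2*t^3 + 8*t^2 + 2*t - 2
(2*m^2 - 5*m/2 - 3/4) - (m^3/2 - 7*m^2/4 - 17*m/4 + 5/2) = -m^3/2 + 15*m^2/4 + 7*m/4 - 13/4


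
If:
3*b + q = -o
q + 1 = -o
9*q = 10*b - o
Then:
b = 1/3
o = -37/24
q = 13/24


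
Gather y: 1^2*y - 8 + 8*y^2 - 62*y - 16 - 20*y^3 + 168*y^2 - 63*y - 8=-20*y^3 + 176*y^2 - 124*y - 32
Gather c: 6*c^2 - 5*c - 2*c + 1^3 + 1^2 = 6*c^2 - 7*c + 2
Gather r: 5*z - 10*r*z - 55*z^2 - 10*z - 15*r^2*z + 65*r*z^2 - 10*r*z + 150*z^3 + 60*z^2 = -15*r^2*z + r*(65*z^2 - 20*z) + 150*z^3 + 5*z^2 - 5*z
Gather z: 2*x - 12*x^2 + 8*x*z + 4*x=-12*x^2 + 8*x*z + 6*x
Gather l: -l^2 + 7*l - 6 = -l^2 + 7*l - 6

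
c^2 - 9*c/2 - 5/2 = (c - 5)*(c + 1/2)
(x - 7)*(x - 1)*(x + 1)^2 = x^4 - 6*x^3 - 8*x^2 + 6*x + 7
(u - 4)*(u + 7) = u^2 + 3*u - 28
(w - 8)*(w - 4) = w^2 - 12*w + 32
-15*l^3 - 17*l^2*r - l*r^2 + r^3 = (-5*l + r)*(l + r)*(3*l + r)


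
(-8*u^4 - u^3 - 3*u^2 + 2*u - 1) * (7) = -56*u^4 - 7*u^3 - 21*u^2 + 14*u - 7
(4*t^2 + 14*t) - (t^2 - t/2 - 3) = 3*t^2 + 29*t/2 + 3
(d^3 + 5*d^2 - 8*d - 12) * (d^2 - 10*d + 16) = d^5 - 5*d^4 - 42*d^3 + 148*d^2 - 8*d - 192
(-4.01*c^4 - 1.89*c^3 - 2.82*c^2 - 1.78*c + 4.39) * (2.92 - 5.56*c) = 22.2956*c^5 - 1.2008*c^4 + 10.1604*c^3 + 1.6624*c^2 - 29.606*c + 12.8188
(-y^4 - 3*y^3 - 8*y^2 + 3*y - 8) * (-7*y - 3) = 7*y^5 + 24*y^4 + 65*y^3 + 3*y^2 + 47*y + 24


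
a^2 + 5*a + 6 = (a + 2)*(a + 3)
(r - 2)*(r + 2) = r^2 - 4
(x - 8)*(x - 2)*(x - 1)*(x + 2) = x^4 - 9*x^3 + 4*x^2 + 36*x - 32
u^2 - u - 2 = (u - 2)*(u + 1)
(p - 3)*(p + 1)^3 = p^4 - 6*p^2 - 8*p - 3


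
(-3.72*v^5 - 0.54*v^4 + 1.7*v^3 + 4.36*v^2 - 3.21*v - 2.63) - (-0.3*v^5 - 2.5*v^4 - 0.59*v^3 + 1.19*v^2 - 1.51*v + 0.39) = -3.42*v^5 + 1.96*v^4 + 2.29*v^3 + 3.17*v^2 - 1.7*v - 3.02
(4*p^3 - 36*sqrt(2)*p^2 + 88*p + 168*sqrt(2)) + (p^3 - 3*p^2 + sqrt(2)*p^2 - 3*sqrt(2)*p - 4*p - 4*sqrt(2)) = 5*p^3 - 35*sqrt(2)*p^2 - 3*p^2 - 3*sqrt(2)*p + 84*p + 164*sqrt(2)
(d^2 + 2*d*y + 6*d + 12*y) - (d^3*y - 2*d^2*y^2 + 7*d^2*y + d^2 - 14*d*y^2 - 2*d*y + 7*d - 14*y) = -d^3*y + 2*d^2*y^2 - 7*d^2*y + 14*d*y^2 + 4*d*y - d + 26*y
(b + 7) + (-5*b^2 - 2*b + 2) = -5*b^2 - b + 9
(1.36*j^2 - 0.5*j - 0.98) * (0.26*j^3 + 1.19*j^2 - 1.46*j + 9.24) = 0.3536*j^5 + 1.4884*j^4 - 2.8354*j^3 + 12.1302*j^2 - 3.1892*j - 9.0552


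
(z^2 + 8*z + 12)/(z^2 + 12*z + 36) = (z + 2)/(z + 6)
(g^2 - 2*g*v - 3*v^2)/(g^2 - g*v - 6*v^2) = (g + v)/(g + 2*v)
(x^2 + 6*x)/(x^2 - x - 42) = x/(x - 7)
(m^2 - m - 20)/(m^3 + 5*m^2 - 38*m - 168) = (m - 5)/(m^2 + m - 42)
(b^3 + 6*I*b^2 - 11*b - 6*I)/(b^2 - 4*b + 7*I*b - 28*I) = (b^3 + 6*I*b^2 - 11*b - 6*I)/(b^2 + b*(-4 + 7*I) - 28*I)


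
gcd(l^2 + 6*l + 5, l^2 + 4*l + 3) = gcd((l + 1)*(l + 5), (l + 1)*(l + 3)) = l + 1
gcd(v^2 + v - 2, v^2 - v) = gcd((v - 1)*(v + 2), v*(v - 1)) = v - 1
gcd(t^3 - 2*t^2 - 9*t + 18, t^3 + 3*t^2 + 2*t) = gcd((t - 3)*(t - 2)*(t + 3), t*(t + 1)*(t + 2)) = 1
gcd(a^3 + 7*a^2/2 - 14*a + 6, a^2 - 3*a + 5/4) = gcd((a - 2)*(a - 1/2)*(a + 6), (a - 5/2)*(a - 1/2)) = a - 1/2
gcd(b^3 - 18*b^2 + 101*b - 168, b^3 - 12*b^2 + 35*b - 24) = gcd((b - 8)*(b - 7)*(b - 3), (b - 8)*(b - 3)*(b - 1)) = b^2 - 11*b + 24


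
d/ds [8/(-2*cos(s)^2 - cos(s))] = -(8*sin(s)/cos(s)^2 + 32*tan(s))/(2*cos(s) + 1)^2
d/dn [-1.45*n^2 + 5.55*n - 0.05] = 5.55 - 2.9*n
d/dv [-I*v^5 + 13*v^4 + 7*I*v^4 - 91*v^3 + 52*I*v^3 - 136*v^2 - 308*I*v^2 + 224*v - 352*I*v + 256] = -5*I*v^4 + v^3*(52 + 28*I) + v^2*(-273 + 156*I) + v*(-272 - 616*I) + 224 - 352*I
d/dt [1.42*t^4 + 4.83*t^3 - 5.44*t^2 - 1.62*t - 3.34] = 5.68*t^3 + 14.49*t^2 - 10.88*t - 1.62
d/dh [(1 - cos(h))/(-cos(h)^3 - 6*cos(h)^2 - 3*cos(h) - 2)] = (-21*cos(h) + 3*cos(2*h) + cos(3*h) - 7)*sin(h)/(2*(cos(h)^3 + 6*cos(h)^2 + 3*cos(h) + 2)^2)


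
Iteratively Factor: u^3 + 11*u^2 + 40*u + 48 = (u + 3)*(u^2 + 8*u + 16) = (u + 3)*(u + 4)*(u + 4)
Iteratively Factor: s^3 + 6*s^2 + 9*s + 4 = (s + 1)*(s^2 + 5*s + 4) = (s + 1)^2*(s + 4)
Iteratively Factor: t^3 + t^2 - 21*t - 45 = (t + 3)*(t^2 - 2*t - 15) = (t + 3)^2*(t - 5)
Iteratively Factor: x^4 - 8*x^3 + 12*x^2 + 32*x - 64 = (x - 4)*(x^3 - 4*x^2 - 4*x + 16) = (x - 4)*(x + 2)*(x^2 - 6*x + 8) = (x - 4)^2*(x + 2)*(x - 2)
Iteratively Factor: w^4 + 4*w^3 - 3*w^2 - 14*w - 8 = (w + 1)*(w^3 + 3*w^2 - 6*w - 8) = (w + 1)*(w + 4)*(w^2 - w - 2) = (w + 1)^2*(w + 4)*(w - 2)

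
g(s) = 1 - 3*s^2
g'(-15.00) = 90.00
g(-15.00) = -674.00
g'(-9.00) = 54.00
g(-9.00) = -242.00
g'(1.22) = -7.32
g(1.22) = -3.47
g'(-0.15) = 0.90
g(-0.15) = 0.93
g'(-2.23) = 13.38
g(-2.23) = -13.92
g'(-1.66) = 9.96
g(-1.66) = -7.27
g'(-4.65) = 27.90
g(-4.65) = -63.87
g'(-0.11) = 0.66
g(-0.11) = 0.96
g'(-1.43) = 8.58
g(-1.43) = -5.13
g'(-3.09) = 18.54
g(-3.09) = -27.64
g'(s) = -6*s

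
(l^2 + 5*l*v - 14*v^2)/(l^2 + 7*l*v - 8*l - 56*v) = (l - 2*v)/(l - 8)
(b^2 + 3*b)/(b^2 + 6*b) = (b + 3)/(b + 6)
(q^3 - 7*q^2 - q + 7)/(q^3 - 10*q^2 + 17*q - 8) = (q^2 - 6*q - 7)/(q^2 - 9*q + 8)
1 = 1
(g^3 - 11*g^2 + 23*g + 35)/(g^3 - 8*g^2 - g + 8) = (g^2 - 12*g + 35)/(g^2 - 9*g + 8)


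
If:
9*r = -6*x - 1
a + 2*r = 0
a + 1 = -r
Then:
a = -2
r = 1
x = -5/3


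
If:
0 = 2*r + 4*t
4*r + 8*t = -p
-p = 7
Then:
No Solution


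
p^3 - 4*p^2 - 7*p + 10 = (p - 5)*(p - 1)*(p + 2)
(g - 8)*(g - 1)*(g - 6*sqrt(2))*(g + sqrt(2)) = g^4 - 9*g^3 - 5*sqrt(2)*g^3 - 4*g^2 + 45*sqrt(2)*g^2 - 40*sqrt(2)*g + 108*g - 96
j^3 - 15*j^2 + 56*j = j*(j - 8)*(j - 7)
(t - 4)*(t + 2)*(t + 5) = t^3 + 3*t^2 - 18*t - 40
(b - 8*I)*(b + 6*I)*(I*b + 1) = I*b^3 + 3*b^2 + 46*I*b + 48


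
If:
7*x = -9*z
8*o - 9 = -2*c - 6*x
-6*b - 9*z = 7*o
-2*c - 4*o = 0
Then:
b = -15*z/4 - 21/8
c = -27*z/7 - 9/2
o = 27*z/14 + 9/4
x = -9*z/7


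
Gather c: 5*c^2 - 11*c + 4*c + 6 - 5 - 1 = 5*c^2 - 7*c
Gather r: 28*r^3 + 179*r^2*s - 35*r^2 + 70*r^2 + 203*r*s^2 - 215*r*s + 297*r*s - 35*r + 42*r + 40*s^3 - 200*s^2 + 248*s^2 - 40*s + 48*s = 28*r^3 + r^2*(179*s + 35) + r*(203*s^2 + 82*s + 7) + 40*s^3 + 48*s^2 + 8*s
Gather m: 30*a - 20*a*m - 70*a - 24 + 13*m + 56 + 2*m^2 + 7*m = -40*a + 2*m^2 + m*(20 - 20*a) + 32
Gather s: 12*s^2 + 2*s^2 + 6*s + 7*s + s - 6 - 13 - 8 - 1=14*s^2 + 14*s - 28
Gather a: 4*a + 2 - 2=4*a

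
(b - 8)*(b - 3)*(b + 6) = b^3 - 5*b^2 - 42*b + 144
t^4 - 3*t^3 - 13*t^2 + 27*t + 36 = (t - 4)*(t - 3)*(t + 1)*(t + 3)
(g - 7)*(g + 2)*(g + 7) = g^3 + 2*g^2 - 49*g - 98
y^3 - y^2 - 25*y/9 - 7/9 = (y - 7/3)*(y + 1/3)*(y + 1)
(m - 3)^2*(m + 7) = m^3 + m^2 - 33*m + 63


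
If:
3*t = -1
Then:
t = -1/3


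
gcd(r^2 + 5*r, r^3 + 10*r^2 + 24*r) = r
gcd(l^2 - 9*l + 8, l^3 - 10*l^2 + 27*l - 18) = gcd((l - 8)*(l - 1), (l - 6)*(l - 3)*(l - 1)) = l - 1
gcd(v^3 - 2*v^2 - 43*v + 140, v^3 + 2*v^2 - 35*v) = v^2 + 2*v - 35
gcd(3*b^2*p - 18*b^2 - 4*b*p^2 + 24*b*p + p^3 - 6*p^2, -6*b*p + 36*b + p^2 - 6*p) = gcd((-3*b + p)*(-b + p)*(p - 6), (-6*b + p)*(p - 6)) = p - 6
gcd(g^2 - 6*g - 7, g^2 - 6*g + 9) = 1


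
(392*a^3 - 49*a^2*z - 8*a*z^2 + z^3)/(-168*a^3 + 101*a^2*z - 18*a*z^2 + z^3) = (7*a + z)/(-3*a + z)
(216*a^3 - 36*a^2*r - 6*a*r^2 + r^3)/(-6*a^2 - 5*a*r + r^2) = (-36*a^2 + r^2)/(a + r)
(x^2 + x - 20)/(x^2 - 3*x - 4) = (x + 5)/(x + 1)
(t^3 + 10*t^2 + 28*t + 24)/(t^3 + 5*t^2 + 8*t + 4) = (t + 6)/(t + 1)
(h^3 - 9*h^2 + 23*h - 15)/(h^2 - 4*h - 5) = (h^2 - 4*h + 3)/(h + 1)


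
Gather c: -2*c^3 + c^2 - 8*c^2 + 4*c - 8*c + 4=-2*c^3 - 7*c^2 - 4*c + 4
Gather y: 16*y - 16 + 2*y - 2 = 18*y - 18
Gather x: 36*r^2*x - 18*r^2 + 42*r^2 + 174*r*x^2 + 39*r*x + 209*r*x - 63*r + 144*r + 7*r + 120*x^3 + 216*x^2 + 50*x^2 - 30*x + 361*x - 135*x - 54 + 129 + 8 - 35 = 24*r^2 + 88*r + 120*x^3 + x^2*(174*r + 266) + x*(36*r^2 + 248*r + 196) + 48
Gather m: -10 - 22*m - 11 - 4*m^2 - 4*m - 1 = -4*m^2 - 26*m - 22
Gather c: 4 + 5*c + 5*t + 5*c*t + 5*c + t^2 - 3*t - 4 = c*(5*t + 10) + t^2 + 2*t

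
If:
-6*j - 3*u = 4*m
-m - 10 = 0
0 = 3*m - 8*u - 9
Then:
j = 437/48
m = -10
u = -39/8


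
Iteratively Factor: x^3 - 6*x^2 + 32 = (x - 4)*(x^2 - 2*x - 8) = (x - 4)*(x + 2)*(x - 4)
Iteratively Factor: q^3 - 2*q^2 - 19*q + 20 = (q - 1)*(q^2 - q - 20) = (q - 5)*(q - 1)*(q + 4)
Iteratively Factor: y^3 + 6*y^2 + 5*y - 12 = (y + 4)*(y^2 + 2*y - 3) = (y - 1)*(y + 4)*(y + 3)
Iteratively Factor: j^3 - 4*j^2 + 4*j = (j - 2)*(j^2 - 2*j) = (j - 2)^2*(j)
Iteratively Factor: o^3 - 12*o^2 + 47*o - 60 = (o - 3)*(o^2 - 9*o + 20) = (o - 4)*(o - 3)*(o - 5)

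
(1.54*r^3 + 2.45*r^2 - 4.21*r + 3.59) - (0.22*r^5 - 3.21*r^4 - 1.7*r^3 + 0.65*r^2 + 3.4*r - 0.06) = -0.22*r^5 + 3.21*r^4 + 3.24*r^3 + 1.8*r^2 - 7.61*r + 3.65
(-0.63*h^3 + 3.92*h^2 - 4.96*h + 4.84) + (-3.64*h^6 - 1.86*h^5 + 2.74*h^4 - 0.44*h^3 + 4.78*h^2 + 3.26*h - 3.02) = -3.64*h^6 - 1.86*h^5 + 2.74*h^4 - 1.07*h^3 + 8.7*h^2 - 1.7*h + 1.82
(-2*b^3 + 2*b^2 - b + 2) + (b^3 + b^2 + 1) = -b^3 + 3*b^2 - b + 3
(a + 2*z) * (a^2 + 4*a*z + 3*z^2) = a^3 + 6*a^2*z + 11*a*z^2 + 6*z^3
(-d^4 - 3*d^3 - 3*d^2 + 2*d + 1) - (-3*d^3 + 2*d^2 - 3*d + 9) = -d^4 - 5*d^2 + 5*d - 8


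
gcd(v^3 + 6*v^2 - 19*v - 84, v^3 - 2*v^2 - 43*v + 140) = v^2 + 3*v - 28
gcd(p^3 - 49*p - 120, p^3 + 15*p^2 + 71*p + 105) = p^2 + 8*p + 15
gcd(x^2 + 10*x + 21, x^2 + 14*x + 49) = x + 7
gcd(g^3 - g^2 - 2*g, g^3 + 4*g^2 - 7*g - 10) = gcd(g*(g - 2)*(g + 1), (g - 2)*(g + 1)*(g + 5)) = g^2 - g - 2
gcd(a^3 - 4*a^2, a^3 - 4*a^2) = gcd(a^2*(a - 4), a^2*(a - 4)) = a^3 - 4*a^2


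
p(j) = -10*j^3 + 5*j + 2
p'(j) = 5 - 30*j^2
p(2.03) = -71.50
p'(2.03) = -118.63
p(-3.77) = 518.98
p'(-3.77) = -421.39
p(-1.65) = 38.67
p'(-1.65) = -76.68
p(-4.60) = 952.36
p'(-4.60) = -629.80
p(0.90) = -0.79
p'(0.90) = -19.30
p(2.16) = -87.98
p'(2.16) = -134.97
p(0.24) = 3.06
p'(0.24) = 3.27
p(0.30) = 3.23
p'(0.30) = 2.30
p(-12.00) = 17222.00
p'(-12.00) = -4315.00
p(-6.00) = 2132.00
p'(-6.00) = -1075.00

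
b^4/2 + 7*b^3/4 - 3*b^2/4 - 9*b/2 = b*(b/2 + 1)*(b - 3/2)*(b + 3)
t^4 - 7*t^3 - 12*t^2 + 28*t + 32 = (t - 8)*(t - 2)*(t + 1)*(t + 2)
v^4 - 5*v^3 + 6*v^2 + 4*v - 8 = (v - 2)^3*(v + 1)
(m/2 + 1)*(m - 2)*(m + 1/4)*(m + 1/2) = m^4/2 + 3*m^3/8 - 31*m^2/16 - 3*m/2 - 1/4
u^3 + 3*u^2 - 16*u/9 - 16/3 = (u - 4/3)*(u + 4/3)*(u + 3)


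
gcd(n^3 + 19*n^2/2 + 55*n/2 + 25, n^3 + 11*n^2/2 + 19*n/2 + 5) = n^2 + 9*n/2 + 5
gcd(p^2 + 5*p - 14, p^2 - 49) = p + 7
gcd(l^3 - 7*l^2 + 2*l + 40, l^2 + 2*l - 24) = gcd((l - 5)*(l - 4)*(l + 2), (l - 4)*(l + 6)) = l - 4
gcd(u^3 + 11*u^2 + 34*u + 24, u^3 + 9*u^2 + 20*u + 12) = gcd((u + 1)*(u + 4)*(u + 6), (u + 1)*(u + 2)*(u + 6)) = u^2 + 7*u + 6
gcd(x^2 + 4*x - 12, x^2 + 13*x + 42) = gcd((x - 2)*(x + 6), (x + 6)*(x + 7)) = x + 6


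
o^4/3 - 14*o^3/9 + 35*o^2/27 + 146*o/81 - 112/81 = (o/3 + 1/3)*(o - 8/3)*(o - 7/3)*(o - 2/3)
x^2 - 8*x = x*(x - 8)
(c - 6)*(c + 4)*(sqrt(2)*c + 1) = sqrt(2)*c^3 - 2*sqrt(2)*c^2 + c^2 - 24*sqrt(2)*c - 2*c - 24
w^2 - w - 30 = (w - 6)*(w + 5)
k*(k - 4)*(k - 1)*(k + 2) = k^4 - 3*k^3 - 6*k^2 + 8*k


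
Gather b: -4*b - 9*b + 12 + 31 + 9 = 52 - 13*b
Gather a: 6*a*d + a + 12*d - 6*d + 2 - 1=a*(6*d + 1) + 6*d + 1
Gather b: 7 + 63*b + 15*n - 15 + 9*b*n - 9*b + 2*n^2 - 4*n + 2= b*(9*n + 54) + 2*n^2 + 11*n - 6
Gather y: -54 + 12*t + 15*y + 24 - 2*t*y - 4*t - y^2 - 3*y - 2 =8*t - y^2 + y*(12 - 2*t) - 32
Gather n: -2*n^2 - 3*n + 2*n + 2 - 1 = -2*n^2 - n + 1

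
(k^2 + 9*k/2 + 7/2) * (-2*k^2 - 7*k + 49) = -2*k^4 - 16*k^3 + 21*k^2/2 + 196*k + 343/2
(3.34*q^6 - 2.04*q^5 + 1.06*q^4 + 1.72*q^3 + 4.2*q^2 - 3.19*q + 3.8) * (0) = 0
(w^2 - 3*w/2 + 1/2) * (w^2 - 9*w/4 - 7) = w^4 - 15*w^3/4 - 25*w^2/8 + 75*w/8 - 7/2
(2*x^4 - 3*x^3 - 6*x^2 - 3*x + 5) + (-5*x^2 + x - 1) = 2*x^4 - 3*x^3 - 11*x^2 - 2*x + 4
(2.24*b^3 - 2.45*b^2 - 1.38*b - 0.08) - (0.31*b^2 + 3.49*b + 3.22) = 2.24*b^3 - 2.76*b^2 - 4.87*b - 3.3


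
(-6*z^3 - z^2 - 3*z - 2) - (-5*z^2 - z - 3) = -6*z^3 + 4*z^2 - 2*z + 1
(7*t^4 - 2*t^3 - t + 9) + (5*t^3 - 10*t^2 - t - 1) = 7*t^4 + 3*t^3 - 10*t^2 - 2*t + 8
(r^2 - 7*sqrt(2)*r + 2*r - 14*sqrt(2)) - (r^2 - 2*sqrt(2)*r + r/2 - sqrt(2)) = -5*sqrt(2)*r + 3*r/2 - 13*sqrt(2)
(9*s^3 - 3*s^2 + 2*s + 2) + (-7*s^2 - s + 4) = 9*s^3 - 10*s^2 + s + 6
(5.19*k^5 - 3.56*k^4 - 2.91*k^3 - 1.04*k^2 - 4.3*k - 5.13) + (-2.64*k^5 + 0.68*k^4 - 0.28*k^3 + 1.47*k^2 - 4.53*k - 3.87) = 2.55*k^5 - 2.88*k^4 - 3.19*k^3 + 0.43*k^2 - 8.83*k - 9.0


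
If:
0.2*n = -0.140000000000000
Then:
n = -0.70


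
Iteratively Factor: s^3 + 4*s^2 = (s)*(s^2 + 4*s) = s*(s + 4)*(s)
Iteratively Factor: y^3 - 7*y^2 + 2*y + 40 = (y - 4)*(y^2 - 3*y - 10) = (y - 4)*(y + 2)*(y - 5)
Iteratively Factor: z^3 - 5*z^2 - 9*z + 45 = (z + 3)*(z^2 - 8*z + 15) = (z - 5)*(z + 3)*(z - 3)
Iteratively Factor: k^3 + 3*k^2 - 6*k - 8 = (k + 1)*(k^2 + 2*k - 8) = (k + 1)*(k + 4)*(k - 2)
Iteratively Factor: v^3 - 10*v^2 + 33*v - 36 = (v - 3)*(v^2 - 7*v + 12) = (v - 3)^2*(v - 4)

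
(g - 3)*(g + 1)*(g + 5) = g^3 + 3*g^2 - 13*g - 15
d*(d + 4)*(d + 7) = d^3 + 11*d^2 + 28*d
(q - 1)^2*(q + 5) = q^3 + 3*q^2 - 9*q + 5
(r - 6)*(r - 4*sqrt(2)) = r^2 - 6*r - 4*sqrt(2)*r + 24*sqrt(2)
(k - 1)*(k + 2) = k^2 + k - 2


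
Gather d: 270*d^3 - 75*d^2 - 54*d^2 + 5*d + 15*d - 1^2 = 270*d^3 - 129*d^2 + 20*d - 1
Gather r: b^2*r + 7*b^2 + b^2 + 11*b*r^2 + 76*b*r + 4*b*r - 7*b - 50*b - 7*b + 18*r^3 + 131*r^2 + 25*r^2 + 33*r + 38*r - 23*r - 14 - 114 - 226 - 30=8*b^2 - 64*b + 18*r^3 + r^2*(11*b + 156) + r*(b^2 + 80*b + 48) - 384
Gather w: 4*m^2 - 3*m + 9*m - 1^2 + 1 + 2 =4*m^2 + 6*m + 2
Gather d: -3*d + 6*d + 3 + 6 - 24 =3*d - 15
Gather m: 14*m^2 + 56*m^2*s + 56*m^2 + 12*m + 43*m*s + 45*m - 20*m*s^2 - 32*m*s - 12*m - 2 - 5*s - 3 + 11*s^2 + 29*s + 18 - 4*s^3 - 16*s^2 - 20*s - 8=m^2*(56*s + 70) + m*(-20*s^2 + 11*s + 45) - 4*s^3 - 5*s^2 + 4*s + 5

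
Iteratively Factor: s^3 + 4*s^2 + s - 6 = (s - 1)*(s^2 + 5*s + 6) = (s - 1)*(s + 2)*(s + 3)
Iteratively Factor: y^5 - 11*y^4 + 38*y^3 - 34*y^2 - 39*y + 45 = (y - 3)*(y^4 - 8*y^3 + 14*y^2 + 8*y - 15) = (y - 5)*(y - 3)*(y^3 - 3*y^2 - y + 3) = (y - 5)*(y - 3)^2*(y^2 - 1) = (y - 5)*(y - 3)^2*(y - 1)*(y + 1)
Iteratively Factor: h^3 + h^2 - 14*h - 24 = (h - 4)*(h^2 + 5*h + 6) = (h - 4)*(h + 2)*(h + 3)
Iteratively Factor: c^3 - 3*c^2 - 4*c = (c - 4)*(c^2 + c) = (c - 4)*(c + 1)*(c)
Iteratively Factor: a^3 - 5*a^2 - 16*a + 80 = (a - 5)*(a^2 - 16) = (a - 5)*(a - 4)*(a + 4)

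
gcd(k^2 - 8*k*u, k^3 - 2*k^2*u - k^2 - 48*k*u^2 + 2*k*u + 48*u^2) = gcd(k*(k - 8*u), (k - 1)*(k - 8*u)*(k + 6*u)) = -k + 8*u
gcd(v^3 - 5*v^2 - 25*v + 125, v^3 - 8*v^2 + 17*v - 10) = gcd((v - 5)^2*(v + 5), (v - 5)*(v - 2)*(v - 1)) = v - 5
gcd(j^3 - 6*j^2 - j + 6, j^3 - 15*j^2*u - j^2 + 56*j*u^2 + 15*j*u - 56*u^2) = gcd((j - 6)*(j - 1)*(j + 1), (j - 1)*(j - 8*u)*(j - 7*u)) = j - 1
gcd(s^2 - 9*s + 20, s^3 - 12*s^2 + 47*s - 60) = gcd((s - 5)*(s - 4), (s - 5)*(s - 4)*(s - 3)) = s^2 - 9*s + 20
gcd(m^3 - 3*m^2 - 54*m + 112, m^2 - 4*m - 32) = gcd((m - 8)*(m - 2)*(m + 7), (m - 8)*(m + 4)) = m - 8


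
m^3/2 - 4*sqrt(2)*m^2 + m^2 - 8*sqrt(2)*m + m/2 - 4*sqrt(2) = (m/2 + 1/2)*(m + 1)*(m - 8*sqrt(2))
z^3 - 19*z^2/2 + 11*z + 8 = (z - 8)*(z - 2)*(z + 1/2)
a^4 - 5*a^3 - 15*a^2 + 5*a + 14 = (a - 7)*(a - 1)*(a + 1)*(a + 2)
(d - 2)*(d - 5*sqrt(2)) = d^2 - 5*sqrt(2)*d - 2*d + 10*sqrt(2)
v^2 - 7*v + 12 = (v - 4)*(v - 3)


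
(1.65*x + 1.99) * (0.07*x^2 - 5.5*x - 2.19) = 0.1155*x^3 - 8.9357*x^2 - 14.5585*x - 4.3581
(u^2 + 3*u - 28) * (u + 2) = u^3 + 5*u^2 - 22*u - 56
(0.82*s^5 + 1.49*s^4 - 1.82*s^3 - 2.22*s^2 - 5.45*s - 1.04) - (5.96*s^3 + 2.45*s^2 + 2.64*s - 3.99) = 0.82*s^5 + 1.49*s^4 - 7.78*s^3 - 4.67*s^2 - 8.09*s + 2.95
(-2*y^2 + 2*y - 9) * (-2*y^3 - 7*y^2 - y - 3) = 4*y^5 + 10*y^4 + 6*y^3 + 67*y^2 + 3*y + 27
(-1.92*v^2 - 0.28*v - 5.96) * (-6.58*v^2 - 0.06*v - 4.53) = 12.6336*v^4 + 1.9576*v^3 + 47.9312*v^2 + 1.626*v + 26.9988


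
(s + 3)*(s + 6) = s^2 + 9*s + 18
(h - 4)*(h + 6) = h^2 + 2*h - 24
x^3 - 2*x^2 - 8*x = x*(x - 4)*(x + 2)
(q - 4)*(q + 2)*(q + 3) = q^3 + q^2 - 14*q - 24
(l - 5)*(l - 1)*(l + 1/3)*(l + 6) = l^4 + l^3/3 - 31*l^2 + 59*l/3 + 10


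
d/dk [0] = 0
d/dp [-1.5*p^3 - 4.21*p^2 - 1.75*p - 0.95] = -4.5*p^2 - 8.42*p - 1.75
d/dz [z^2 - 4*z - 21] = 2*z - 4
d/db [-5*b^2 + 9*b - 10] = 9 - 10*b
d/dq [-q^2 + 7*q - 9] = 7 - 2*q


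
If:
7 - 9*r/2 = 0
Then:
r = 14/9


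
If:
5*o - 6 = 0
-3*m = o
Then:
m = -2/5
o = 6/5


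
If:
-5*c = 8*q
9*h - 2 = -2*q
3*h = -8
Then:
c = -104/5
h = -8/3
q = 13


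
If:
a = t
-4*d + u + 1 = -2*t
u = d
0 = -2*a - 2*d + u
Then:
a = -1/8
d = 1/4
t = -1/8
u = 1/4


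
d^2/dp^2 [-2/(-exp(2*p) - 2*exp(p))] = 4*(4*(exp(p) + 1)^2 - (exp(p) + 2)*(2*exp(p) + 1))*exp(-p)/(exp(p) + 2)^3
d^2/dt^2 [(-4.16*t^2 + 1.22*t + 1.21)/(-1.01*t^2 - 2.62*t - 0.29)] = (-24.505428*t^3 - 14.71671*t^2 - 17.067384*t - 13.349406)/(1.030301*t^6 + 8.017986*t^5 + 21.686619*t^4 + 22.589116*t^3 + 6.226851*t^2 + 0.661026*t + 0.024389)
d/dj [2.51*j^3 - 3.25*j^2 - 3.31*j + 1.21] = 7.53*j^2 - 6.5*j - 3.31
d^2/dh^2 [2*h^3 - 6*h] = 12*h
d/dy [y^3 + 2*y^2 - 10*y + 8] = 3*y^2 + 4*y - 10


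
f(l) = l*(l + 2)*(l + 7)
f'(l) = l*(l + 2) + l*(l + 7) + (l + 2)*(l + 7) = 3*l^2 + 18*l + 14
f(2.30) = 91.98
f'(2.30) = 71.27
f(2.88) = 138.86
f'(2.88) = 90.72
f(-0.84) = -6.00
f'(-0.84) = 1.00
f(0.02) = 0.28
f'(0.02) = 14.36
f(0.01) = 0.14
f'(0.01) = 14.18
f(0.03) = 0.43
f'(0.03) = 14.54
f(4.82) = 388.55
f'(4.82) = 170.46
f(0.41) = 7.32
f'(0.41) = 21.88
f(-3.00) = 12.00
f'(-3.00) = -13.00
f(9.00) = 1584.00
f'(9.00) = 419.00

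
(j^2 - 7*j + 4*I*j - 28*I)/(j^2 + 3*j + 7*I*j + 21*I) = (j^2 + j*(-7 + 4*I) - 28*I)/(j^2 + j*(3 + 7*I) + 21*I)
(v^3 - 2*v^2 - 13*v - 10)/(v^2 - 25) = (v^2 + 3*v + 2)/(v + 5)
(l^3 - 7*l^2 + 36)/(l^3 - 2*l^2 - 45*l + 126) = (l + 2)/(l + 7)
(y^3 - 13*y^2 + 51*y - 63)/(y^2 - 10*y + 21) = y - 3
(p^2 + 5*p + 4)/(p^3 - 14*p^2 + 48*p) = (p^2 + 5*p + 4)/(p*(p^2 - 14*p + 48))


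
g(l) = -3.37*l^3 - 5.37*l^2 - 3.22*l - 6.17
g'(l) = -10.11*l^2 - 10.74*l - 3.22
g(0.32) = -7.86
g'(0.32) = -7.69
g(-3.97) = 132.84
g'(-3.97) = -119.92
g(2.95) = -148.92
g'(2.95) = -122.89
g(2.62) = -112.08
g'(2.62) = -100.76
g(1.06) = -19.63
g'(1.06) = -25.96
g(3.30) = -196.38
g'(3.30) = -148.76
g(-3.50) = 83.81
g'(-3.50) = -89.48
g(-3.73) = 106.01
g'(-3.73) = -103.82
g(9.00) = -2926.85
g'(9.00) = -918.79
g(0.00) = -6.17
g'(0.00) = -3.22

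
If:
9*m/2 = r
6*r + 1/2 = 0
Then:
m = -1/54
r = -1/12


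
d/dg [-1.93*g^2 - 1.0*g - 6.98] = -3.86*g - 1.0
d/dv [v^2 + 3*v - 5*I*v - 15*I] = 2*v + 3 - 5*I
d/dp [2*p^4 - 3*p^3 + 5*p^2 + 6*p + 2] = 8*p^3 - 9*p^2 + 10*p + 6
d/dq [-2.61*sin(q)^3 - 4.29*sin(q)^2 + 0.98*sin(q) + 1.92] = (-7.83*sin(q)^2 - 8.58*sin(q) + 0.98)*cos(q)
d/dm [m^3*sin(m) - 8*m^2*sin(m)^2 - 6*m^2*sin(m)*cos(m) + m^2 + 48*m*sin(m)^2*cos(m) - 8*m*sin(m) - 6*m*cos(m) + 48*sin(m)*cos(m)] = m^3*cos(m) + 3*m^2*sin(m) - 8*m^2*sin(2*m) - 6*m^2*cos(2*m) - 6*m*sin(m) - 6*m*sin(2*m) + 36*m*sin(3*m) - 8*m*cos(m) + 8*m*cos(2*m) - 6*m - 8*sin(m) + 6*cos(m) + 48*cos(2*m) - 12*cos(3*m)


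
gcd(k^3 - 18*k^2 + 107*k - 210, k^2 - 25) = k - 5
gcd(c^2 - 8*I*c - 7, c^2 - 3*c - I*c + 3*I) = c - I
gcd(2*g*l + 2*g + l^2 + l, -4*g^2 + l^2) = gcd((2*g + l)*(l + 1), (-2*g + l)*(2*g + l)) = 2*g + l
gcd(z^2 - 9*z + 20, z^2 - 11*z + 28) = z - 4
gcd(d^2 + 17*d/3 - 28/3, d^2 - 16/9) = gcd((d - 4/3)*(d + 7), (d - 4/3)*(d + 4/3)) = d - 4/3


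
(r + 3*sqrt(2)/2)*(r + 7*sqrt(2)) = r^2 + 17*sqrt(2)*r/2 + 21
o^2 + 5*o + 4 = (o + 1)*(o + 4)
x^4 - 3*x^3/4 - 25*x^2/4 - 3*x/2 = x*(x - 3)*(x + 1/4)*(x + 2)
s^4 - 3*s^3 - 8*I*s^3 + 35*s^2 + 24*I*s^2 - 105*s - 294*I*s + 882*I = (s - 3)*(s - 7*I)^2*(s + 6*I)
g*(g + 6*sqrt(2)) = g^2 + 6*sqrt(2)*g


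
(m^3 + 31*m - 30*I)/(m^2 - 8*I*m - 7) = (m^2 + I*m + 30)/(m - 7*I)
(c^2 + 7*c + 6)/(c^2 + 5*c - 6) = (c + 1)/(c - 1)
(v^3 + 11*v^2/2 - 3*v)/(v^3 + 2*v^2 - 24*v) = (v - 1/2)/(v - 4)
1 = 1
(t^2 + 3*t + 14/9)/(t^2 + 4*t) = (t^2 + 3*t + 14/9)/(t*(t + 4))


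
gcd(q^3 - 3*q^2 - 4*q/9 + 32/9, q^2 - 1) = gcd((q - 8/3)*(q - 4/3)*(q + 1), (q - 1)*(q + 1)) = q + 1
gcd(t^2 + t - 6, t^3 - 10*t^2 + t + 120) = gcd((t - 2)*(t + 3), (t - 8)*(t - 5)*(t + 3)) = t + 3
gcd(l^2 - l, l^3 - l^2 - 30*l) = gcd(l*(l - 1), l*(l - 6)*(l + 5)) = l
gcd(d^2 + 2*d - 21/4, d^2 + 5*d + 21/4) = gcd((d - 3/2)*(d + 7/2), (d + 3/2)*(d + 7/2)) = d + 7/2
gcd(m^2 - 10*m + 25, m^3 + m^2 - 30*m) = m - 5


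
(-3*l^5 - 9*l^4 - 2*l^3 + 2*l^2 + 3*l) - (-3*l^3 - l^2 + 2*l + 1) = -3*l^5 - 9*l^4 + l^3 + 3*l^2 + l - 1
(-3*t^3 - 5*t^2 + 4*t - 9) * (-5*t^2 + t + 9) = 15*t^5 + 22*t^4 - 52*t^3 + 4*t^2 + 27*t - 81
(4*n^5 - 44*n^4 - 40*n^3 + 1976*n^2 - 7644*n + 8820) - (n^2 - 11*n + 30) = 4*n^5 - 44*n^4 - 40*n^3 + 1975*n^2 - 7633*n + 8790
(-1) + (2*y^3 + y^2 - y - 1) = 2*y^3 + y^2 - y - 2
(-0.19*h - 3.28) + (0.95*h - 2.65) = 0.76*h - 5.93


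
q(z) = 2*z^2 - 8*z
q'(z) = 4*z - 8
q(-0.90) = 8.82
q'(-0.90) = -11.60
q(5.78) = 20.58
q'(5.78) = 15.12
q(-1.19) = 12.35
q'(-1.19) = -12.76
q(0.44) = -3.13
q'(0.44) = -6.24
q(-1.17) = 12.10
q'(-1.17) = -12.68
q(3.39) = -4.14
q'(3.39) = 5.56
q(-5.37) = 100.63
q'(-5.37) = -29.48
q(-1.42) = 15.39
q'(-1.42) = -13.68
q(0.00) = 0.00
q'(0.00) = -8.00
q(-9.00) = 234.00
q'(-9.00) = -44.00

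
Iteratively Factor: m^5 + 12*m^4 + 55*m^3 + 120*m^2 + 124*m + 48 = (m + 4)*(m^4 + 8*m^3 + 23*m^2 + 28*m + 12) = (m + 1)*(m + 4)*(m^3 + 7*m^2 + 16*m + 12) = (m + 1)*(m + 3)*(m + 4)*(m^2 + 4*m + 4) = (m + 1)*(m + 2)*(m + 3)*(m + 4)*(m + 2)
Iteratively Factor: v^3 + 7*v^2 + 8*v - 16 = (v + 4)*(v^2 + 3*v - 4) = (v - 1)*(v + 4)*(v + 4)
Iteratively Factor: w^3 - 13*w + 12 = (w - 3)*(w^2 + 3*w - 4) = (w - 3)*(w + 4)*(w - 1)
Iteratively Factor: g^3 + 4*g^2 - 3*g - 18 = (g - 2)*(g^2 + 6*g + 9) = (g - 2)*(g + 3)*(g + 3)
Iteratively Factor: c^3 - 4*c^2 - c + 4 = (c + 1)*(c^2 - 5*c + 4) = (c - 4)*(c + 1)*(c - 1)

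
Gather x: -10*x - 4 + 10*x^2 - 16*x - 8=10*x^2 - 26*x - 12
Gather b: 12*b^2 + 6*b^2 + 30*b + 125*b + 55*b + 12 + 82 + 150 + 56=18*b^2 + 210*b + 300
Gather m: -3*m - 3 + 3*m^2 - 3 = 3*m^2 - 3*m - 6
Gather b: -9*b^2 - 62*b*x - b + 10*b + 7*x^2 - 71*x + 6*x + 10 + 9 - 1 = -9*b^2 + b*(9 - 62*x) + 7*x^2 - 65*x + 18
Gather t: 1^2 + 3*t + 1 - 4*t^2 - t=-4*t^2 + 2*t + 2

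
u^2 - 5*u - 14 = (u - 7)*(u + 2)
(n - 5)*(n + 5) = n^2 - 25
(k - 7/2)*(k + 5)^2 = k^3 + 13*k^2/2 - 10*k - 175/2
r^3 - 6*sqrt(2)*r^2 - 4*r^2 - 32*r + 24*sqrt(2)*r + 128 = (r - 4)*(r - 8*sqrt(2))*(r + 2*sqrt(2))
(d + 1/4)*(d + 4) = d^2 + 17*d/4 + 1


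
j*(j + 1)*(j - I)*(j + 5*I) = j^4 + j^3 + 4*I*j^3 + 5*j^2 + 4*I*j^2 + 5*j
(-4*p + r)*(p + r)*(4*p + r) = -16*p^3 - 16*p^2*r + p*r^2 + r^3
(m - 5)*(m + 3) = m^2 - 2*m - 15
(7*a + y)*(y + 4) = 7*a*y + 28*a + y^2 + 4*y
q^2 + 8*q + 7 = (q + 1)*(q + 7)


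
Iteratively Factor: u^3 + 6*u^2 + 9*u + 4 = (u + 1)*(u^2 + 5*u + 4) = (u + 1)^2*(u + 4)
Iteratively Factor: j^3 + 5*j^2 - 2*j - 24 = (j + 4)*(j^2 + j - 6) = (j + 3)*(j + 4)*(j - 2)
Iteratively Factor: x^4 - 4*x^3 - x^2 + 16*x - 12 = (x - 2)*(x^3 - 2*x^2 - 5*x + 6) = (x - 2)*(x - 1)*(x^2 - x - 6) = (x - 2)*(x - 1)*(x + 2)*(x - 3)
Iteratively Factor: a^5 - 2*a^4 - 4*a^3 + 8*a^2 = (a)*(a^4 - 2*a^3 - 4*a^2 + 8*a) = a*(a - 2)*(a^3 - 4*a) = a*(a - 2)*(a + 2)*(a^2 - 2*a) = a*(a - 2)^2*(a + 2)*(a)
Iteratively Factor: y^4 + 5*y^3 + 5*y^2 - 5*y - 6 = (y + 2)*(y^3 + 3*y^2 - y - 3) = (y + 2)*(y + 3)*(y^2 - 1) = (y - 1)*(y + 2)*(y + 3)*(y + 1)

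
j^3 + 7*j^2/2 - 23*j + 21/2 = (j - 3)*(j - 1/2)*(j + 7)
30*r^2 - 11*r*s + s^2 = (-6*r + s)*(-5*r + s)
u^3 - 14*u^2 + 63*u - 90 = (u - 6)*(u - 5)*(u - 3)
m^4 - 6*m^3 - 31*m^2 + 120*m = m*(m - 8)*(m - 3)*(m + 5)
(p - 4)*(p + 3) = p^2 - p - 12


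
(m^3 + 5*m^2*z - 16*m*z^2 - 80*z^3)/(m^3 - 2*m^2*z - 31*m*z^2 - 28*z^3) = (-m^2 - m*z + 20*z^2)/(-m^2 + 6*m*z + 7*z^2)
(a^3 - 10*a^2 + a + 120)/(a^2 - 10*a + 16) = (a^2 - 2*a - 15)/(a - 2)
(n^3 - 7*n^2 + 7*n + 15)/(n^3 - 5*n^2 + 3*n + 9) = (n - 5)/(n - 3)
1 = 1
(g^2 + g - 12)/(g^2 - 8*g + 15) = (g + 4)/(g - 5)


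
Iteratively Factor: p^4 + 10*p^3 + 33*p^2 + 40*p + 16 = (p + 1)*(p^3 + 9*p^2 + 24*p + 16) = (p + 1)^2*(p^2 + 8*p + 16) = (p + 1)^2*(p + 4)*(p + 4)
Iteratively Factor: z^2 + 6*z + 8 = (z + 4)*(z + 2)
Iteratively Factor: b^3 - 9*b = (b)*(b^2 - 9) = b*(b + 3)*(b - 3)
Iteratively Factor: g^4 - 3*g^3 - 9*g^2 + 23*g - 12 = (g - 4)*(g^3 + g^2 - 5*g + 3) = (g - 4)*(g - 1)*(g^2 + 2*g - 3) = (g - 4)*(g - 1)*(g + 3)*(g - 1)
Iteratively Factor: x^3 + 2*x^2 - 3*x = (x - 1)*(x^2 + 3*x) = x*(x - 1)*(x + 3)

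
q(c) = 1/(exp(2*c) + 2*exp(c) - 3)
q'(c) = (-2*exp(2*c) - 2*exp(c))/(exp(2*c) + 2*exp(c) - 3)^2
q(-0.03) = -8.52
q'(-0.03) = -277.74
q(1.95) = 0.02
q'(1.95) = -0.03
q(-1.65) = -0.39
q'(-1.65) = -0.07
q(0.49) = 0.34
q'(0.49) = -1.00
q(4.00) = 0.00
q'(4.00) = -0.00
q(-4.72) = -0.34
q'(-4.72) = -0.00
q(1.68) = 0.03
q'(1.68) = -0.05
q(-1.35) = -0.41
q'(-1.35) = -0.11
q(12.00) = 0.00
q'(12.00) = 0.00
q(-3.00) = -0.35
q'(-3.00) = -0.01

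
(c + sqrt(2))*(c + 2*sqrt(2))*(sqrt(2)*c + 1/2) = sqrt(2)*c^3 + 13*c^2/2 + 11*sqrt(2)*c/2 + 2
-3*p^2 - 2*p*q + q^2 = (-3*p + q)*(p + q)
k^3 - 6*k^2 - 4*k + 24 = (k - 6)*(k - 2)*(k + 2)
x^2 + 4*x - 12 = (x - 2)*(x + 6)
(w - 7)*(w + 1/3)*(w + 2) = w^3 - 14*w^2/3 - 47*w/3 - 14/3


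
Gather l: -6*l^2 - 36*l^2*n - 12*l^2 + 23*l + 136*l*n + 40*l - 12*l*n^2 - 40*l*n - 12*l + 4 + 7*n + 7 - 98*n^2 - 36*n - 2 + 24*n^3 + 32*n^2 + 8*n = l^2*(-36*n - 18) + l*(-12*n^2 + 96*n + 51) + 24*n^3 - 66*n^2 - 21*n + 9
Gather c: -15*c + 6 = 6 - 15*c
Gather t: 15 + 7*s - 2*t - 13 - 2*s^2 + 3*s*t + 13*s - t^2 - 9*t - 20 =-2*s^2 + 20*s - t^2 + t*(3*s - 11) - 18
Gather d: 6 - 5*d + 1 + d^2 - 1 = d^2 - 5*d + 6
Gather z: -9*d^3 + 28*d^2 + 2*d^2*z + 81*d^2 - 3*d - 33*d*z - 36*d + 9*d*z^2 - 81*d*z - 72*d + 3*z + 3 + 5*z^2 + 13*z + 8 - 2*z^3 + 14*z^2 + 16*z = -9*d^3 + 109*d^2 - 111*d - 2*z^3 + z^2*(9*d + 19) + z*(2*d^2 - 114*d + 32) + 11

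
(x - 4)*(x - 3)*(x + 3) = x^3 - 4*x^2 - 9*x + 36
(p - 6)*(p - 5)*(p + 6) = p^3 - 5*p^2 - 36*p + 180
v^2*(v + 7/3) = v^3 + 7*v^2/3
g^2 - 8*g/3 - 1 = (g - 3)*(g + 1/3)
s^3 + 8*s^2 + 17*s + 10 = (s + 1)*(s + 2)*(s + 5)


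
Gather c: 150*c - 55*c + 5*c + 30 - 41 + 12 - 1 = 100*c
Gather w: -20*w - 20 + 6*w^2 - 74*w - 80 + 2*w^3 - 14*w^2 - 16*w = 2*w^3 - 8*w^2 - 110*w - 100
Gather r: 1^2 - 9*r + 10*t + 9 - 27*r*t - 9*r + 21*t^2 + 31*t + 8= r*(-27*t - 18) + 21*t^2 + 41*t + 18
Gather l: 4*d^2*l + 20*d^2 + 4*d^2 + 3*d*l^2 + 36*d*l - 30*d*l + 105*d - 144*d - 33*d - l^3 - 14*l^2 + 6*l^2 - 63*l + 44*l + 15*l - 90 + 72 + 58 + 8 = 24*d^2 - 72*d - l^3 + l^2*(3*d - 8) + l*(4*d^2 + 6*d - 4) + 48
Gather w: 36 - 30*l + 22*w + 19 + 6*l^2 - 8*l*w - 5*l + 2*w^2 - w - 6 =6*l^2 - 35*l + 2*w^2 + w*(21 - 8*l) + 49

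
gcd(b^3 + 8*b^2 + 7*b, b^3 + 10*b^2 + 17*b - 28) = b + 7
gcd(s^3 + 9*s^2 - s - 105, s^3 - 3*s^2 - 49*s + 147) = s^2 + 4*s - 21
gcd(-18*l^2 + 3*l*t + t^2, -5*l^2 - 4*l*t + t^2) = 1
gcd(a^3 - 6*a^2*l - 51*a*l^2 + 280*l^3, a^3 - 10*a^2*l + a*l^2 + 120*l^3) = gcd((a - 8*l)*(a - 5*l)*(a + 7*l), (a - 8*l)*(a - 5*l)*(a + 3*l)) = a^2 - 13*a*l + 40*l^2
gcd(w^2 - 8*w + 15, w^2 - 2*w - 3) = w - 3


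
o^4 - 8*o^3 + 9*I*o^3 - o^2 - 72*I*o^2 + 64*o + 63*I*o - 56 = (o - 7)*(o - 1)*(o + I)*(o + 8*I)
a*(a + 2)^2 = a^3 + 4*a^2 + 4*a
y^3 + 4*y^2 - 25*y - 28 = (y - 4)*(y + 1)*(y + 7)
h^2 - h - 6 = (h - 3)*(h + 2)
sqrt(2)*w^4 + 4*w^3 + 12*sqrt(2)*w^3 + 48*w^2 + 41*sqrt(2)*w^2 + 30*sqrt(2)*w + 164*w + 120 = (w + 5)*(w + 6)*(w + 2*sqrt(2))*(sqrt(2)*w + sqrt(2))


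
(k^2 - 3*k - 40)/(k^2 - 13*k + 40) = (k + 5)/(k - 5)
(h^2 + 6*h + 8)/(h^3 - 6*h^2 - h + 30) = (h + 4)/(h^2 - 8*h + 15)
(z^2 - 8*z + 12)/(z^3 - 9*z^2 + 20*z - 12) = 1/(z - 1)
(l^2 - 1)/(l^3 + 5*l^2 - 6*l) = (l + 1)/(l*(l + 6))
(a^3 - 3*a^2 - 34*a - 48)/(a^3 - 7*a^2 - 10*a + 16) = (a + 3)/(a - 1)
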